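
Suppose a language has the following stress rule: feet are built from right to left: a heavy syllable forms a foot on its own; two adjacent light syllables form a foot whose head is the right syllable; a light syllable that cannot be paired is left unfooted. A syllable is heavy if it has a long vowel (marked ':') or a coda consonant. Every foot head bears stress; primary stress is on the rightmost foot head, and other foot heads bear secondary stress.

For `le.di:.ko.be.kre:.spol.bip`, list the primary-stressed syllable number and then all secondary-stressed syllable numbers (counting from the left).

primary 7, secondary 2, 4, 5, 6

Weights: 1 le L, 2 di: H, 3 ko L, 4 be L, 5 kre: H, 6 spol H, 7 bip H.
Parse right to left (heavy = foot alone; LL = one foot; stranded L unfooted): le (ˈdi:) (ko.ˈbe) (ˈkre:) (ˈspol) (ˈbip).
Foot heads: 2, 4, 5, 6, 7.
Primary stress on the rightmost head = syllable 7.
Secondary stress on 2, 4, 5, 6: le.ˌdi:.ko.ˌbe.ˌkre:.ˌspol.ˈbip.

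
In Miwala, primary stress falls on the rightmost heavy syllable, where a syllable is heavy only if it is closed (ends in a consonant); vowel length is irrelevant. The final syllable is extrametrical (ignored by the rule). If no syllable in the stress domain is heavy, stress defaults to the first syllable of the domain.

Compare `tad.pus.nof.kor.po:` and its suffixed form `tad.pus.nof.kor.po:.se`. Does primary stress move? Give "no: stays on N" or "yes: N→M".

Base `tad.pus.nof.kor.po:` (5 syllables):
  The final syllable (5, po:) is extrametrical; the stress domain is syllables 1–4.
  Weights: 1 tad H, 2 pus H, 3 nof H, 4 kor H.
  Heavy syllables in the domain: 1, 2, 3, 4. The rightmost is syllable 4 (kor).
  → primary stress on syllable 4.
Suffixed `tad.pus.nof.kor.po:.se` (6 syllables):
  The final syllable (6, se) is extrametrical; the stress domain is syllables 1–5.
  Weights: 1 tad H, 2 pus H, 3 nof H, 4 kor H, 5 po: L.
  Heavy syllables in the domain: 1, 2, 3, 4. The rightmost is syllable 4 (kor).
  → primary stress on syllable 4.

no: stays on 4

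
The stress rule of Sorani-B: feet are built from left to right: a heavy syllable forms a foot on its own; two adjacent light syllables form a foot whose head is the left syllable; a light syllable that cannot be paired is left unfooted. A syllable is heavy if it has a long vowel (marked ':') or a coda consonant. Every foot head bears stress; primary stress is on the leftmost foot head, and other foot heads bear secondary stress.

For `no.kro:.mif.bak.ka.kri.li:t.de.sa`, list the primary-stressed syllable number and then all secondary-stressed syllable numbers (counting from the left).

primary 2, secondary 3, 4, 5, 7, 8

Weights: 1 no L, 2 kro: H, 3 mif H, 4 bak H, 5 ka L, 6 kri L, 7 li:t H, 8 de L, 9 sa L.
Parse left to right (heavy = foot alone; LL = one foot; stranded L unfooted): no (ˈkro:) (ˈmif) (ˈbak) (ˈka.kri) (ˈli:t) (ˈde.sa).
Foot heads: 2, 3, 4, 5, 7, 8.
Primary stress on the leftmost head = syllable 2.
Secondary stress on 3, 4, 5, 7, 8: no.ˈkro:.ˌmif.ˌbak.ˌka.kri.ˌli:t.ˌde.sa.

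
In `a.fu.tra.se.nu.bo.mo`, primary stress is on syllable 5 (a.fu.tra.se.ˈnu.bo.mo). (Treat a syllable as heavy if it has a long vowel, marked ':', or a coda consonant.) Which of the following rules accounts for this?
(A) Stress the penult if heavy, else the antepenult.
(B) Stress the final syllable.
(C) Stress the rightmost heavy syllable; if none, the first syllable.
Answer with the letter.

A

Rule A → syllable 5 ✓.
Rule B → syllable 7 (observed: 5).
Rule C → syllable 1 (observed: 5).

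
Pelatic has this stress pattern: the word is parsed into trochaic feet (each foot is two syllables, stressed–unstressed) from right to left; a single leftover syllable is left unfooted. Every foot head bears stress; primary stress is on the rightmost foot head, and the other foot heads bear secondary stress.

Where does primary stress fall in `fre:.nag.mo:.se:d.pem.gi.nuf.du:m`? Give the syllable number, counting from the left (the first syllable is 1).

Parse right to left into trochaic (ˈσσ) feet: (ˈfre:.nag) (ˈmo:.se:d) (ˈpem.gi) (ˈnuf.du:m).
Foot heads (stressed positions): 1, 3, 5, 7.
End Rule Rightmost: primary stress on the rightmost head = syllable 7.
Primary stress: syllable 7 → fre:.nag.mo:.se:d.pem.gi.ˈnuf.du:m.

7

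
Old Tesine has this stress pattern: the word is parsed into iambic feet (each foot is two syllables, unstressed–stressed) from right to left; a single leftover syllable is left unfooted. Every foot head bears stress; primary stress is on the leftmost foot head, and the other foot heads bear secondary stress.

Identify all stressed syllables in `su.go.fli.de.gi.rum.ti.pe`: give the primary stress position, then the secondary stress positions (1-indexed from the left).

primary 2, secondary 4, 6, 8

Parse right to left into iambic (σˈσ) feet: (su.ˈgo) (fli.ˈde) (gi.ˈrum) (ti.ˈpe).
Foot heads (stressed positions): 2, 4, 6, 8.
End Rule Leftmost: primary stress on the leftmost head = syllable 2.
Secondary stress on 4, 6, 8: su.ˈgo.fli.ˌde.gi.ˌrum.ti.ˌpe.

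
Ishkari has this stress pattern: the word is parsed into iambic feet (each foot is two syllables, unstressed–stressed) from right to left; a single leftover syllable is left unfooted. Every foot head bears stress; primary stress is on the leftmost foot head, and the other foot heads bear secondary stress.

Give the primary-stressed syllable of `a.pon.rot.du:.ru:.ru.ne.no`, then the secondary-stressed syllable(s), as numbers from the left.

Parse right to left into iambic (σˈσ) feet: (a.ˈpon) (rot.ˈdu:) (ru:.ˈru) (ne.ˈno).
Foot heads (stressed positions): 2, 4, 6, 8.
End Rule Leftmost: primary stress on the leftmost head = syllable 2.
Secondary stress on 4, 6, 8: a.ˈpon.rot.ˌdu:.ru:.ˌru.ne.ˌno.

primary 2, secondary 4, 6, 8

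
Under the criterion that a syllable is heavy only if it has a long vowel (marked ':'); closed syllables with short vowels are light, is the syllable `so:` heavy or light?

`so:`: long vowel, open (no coda). Long vowel → heavy.

heavy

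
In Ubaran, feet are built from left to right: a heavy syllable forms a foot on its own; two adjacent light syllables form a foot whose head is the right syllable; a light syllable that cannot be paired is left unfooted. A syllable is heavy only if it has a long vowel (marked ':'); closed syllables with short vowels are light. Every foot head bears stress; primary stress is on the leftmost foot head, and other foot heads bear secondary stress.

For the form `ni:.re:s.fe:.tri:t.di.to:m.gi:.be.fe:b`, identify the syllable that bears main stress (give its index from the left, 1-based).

Weights: 1 ni: H, 2 re:s H, 3 fe: H, 4 tri:t H, 5 di L, 6 to:m H, 7 gi: H, 8 be L, 9 fe:b H.
Parse left to right (heavy = foot alone; LL = one foot; stranded L unfooted): (ˈni:) (ˈre:s) (ˈfe:) (ˈtri:t) di (ˈto:m) (ˈgi:) be (ˈfe:b).
Foot heads: 1, 2, 3, 4, 6, 7, 9.
Primary stress on the leftmost head = syllable 1.
Primary stress: syllable 1 → ˈni:.re:s.fe:.tri:t.di.to:m.gi:.be.fe:b.

1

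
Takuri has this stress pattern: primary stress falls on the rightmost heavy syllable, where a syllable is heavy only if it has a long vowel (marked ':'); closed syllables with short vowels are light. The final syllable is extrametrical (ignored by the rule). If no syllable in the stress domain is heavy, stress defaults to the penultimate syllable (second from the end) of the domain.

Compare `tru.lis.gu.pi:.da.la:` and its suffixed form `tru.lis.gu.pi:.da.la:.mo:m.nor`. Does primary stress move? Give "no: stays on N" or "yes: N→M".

Base `tru.lis.gu.pi:.da.la:` (6 syllables):
  The final syllable (6, la:) is extrametrical; the stress domain is syllables 1–5.
  Weights: 1 tru L, 2 lis L, 3 gu L, 4 pi: H, 5 da L.
  Heavy syllables in the domain: 4. The rightmost is syllable 4 (pi:).
  → primary stress on syllable 4.
Suffixed `tru.lis.gu.pi:.da.la:.mo:m.nor` (8 syllables):
  The final syllable (8, nor) is extrametrical; the stress domain is syllables 1–7.
  Weights: 1 tru L, 2 lis L, 3 gu L, 4 pi: H, 5 da L, 6 la: H, 7 mo:m H.
  Heavy syllables in the domain: 4, 6, 7. The rightmost is syllable 7 (mo:m).
  → primary stress on syllable 7.

yes: 4→7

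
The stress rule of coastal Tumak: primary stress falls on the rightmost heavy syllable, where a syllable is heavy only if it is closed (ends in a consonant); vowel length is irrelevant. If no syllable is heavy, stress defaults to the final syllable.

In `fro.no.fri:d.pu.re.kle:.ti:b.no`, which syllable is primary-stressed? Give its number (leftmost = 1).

7

Weights: 1 fro L, 2 no L, 3 fri:d H, 4 pu L, 5 re L, 6 kle: L, 7 ti:b H, 8 no L.
Heavy syllables in the domain: 3, 7. The rightmost is syllable 7 (ti:b).
Primary stress: syllable 7 → fro.no.fri:d.pu.re.kle:.ˈti:b.no.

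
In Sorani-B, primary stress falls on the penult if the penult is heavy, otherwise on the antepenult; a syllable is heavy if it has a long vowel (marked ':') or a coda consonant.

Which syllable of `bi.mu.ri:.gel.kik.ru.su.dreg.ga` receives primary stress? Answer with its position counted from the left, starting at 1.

Weights: 7 su L, 8 dreg H, 9 ga L.
The penult (syllable 8, dreg) is heavy, so it takes stress.
Primary stress: syllable 8 → bi.mu.ri:.gel.kik.ru.su.ˈdreg.ga.

8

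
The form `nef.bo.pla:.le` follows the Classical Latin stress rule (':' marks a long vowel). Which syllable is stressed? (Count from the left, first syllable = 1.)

3

Classical Latin: stress the penult if heavy (long vowel or closed), else the antepenult.
Weights: 2 bo L, 3 pla: H, 4 le L.
The penult (syllable 3, pla:) is heavy, so it takes stress.
Stress on syllable 3: nef.bo.ˈpla:.le.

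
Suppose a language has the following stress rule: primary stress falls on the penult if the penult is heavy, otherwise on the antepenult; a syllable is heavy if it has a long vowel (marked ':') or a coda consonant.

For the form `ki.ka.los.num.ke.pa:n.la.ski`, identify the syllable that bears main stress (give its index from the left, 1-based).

6

Weights: 6 pa:n H, 7 la L, 8 ski L.
The penult (syllable 7, la) is light, so stress falls on the antepenult (syllable 6, pa:n).
Primary stress: syllable 6 → ki.ka.los.num.ke.ˈpa:n.la.ski.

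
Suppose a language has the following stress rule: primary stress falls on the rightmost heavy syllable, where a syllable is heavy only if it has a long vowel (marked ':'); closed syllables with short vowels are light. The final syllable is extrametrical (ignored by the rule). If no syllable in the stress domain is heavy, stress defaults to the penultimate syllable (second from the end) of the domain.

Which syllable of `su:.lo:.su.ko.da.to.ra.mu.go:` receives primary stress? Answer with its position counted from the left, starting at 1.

2

The final syllable (9, go:) is extrametrical; the stress domain is syllables 1–8.
Weights: 1 su: H, 2 lo: H, 3 su L, 4 ko L, 5 da L, 6 to L, 7 ra L, 8 mu L.
Heavy syllables in the domain: 1, 2. The rightmost is syllable 2 (lo:).
Primary stress: syllable 2 → su:.ˈlo:.su.ko.da.to.ra.mu.go:.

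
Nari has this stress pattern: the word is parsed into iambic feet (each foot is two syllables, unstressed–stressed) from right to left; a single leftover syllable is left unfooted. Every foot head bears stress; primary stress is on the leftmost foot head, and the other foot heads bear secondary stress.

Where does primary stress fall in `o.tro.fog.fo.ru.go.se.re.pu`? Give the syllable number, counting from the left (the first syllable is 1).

3

Parse right to left into iambic (σˈσ) feet: o (tro.ˈfog) (fo.ˈru) (go.ˈse) (re.ˈpu). Syllable 1 is left unfooted.
Foot heads (stressed positions): 3, 5, 7, 9.
End Rule Leftmost: primary stress on the leftmost head = syllable 3.
Primary stress: syllable 3 → o.tro.ˈfog.fo.ru.go.se.re.pu.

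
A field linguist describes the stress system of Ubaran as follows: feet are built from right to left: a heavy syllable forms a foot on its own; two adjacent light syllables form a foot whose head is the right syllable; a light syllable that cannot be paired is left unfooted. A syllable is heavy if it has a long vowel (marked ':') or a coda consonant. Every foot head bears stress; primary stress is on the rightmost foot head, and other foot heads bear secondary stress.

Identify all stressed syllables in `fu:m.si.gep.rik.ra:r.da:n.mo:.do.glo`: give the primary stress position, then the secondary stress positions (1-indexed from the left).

Weights: 1 fu:m H, 2 si L, 3 gep H, 4 rik H, 5 ra:r H, 6 da:n H, 7 mo: H, 8 do L, 9 glo L.
Parse right to left (heavy = foot alone; LL = one foot; stranded L unfooted): (ˈfu:m) si (ˈgep) (ˈrik) (ˈra:r) (ˈda:n) (ˈmo:) (do.ˈglo).
Foot heads: 1, 3, 4, 5, 6, 7, 9.
Primary stress on the rightmost head = syllable 9.
Secondary stress on 1, 3, 4, 5, 6, 7: ˌfu:m.si.ˌgep.ˌrik.ˌra:r.ˌda:n.ˌmo:.do.ˈglo.

primary 9, secondary 1, 3, 4, 5, 6, 7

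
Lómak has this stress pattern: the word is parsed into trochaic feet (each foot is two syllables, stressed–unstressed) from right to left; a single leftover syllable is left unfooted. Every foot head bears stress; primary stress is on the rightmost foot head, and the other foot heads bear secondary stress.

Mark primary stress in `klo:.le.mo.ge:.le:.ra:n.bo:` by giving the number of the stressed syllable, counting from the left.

6

Parse right to left into trochaic (ˈσσ) feet: klo: (ˈle.mo) (ˈge:.le:) (ˈra:n.bo:). Syllable 1 is left unfooted.
Foot heads (stressed positions): 2, 4, 6.
End Rule Rightmost: primary stress on the rightmost head = syllable 6.
Primary stress: syllable 6 → klo:.le.mo.ge:.le:.ˈra:n.bo:.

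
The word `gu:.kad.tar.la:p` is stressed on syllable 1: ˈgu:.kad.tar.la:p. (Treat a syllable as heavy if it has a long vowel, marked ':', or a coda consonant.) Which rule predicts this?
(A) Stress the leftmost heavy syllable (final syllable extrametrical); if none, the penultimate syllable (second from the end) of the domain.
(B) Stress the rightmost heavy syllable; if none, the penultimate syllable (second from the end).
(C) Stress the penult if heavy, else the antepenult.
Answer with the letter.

Rule A → syllable 1 ✓.
Rule B → syllable 4 (observed: 1).
Rule C → syllable 3 (observed: 1).

A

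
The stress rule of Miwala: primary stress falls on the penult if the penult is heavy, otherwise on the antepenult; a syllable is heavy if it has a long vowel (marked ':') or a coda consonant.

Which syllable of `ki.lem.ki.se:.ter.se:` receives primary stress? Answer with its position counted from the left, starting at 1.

Weights: 4 se: H, 5 ter H, 6 se: H.
The penult (syllable 5, ter) is heavy, so it takes stress.
Primary stress: syllable 5 → ki.lem.ki.se:.ˈter.se:.

5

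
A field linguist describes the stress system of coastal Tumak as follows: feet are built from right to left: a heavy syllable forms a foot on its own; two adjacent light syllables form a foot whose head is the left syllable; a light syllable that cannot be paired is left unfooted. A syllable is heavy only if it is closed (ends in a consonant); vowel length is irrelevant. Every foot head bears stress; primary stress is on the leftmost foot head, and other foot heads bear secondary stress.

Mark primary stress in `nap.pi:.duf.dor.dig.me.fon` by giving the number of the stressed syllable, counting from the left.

1

Weights: 1 nap H, 2 pi: L, 3 duf H, 4 dor H, 5 dig H, 6 me L, 7 fon H.
Parse right to left (heavy = foot alone; LL = one foot; stranded L unfooted): (ˈnap) pi: (ˈduf) (ˈdor) (ˈdig) me (ˈfon).
Foot heads: 1, 3, 4, 5, 7.
Primary stress on the leftmost head = syllable 1.
Primary stress: syllable 1 → ˈnap.pi:.duf.dor.dig.me.fon.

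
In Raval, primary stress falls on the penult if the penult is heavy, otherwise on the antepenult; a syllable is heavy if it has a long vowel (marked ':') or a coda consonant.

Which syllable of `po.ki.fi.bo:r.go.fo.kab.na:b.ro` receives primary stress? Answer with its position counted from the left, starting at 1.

8

Weights: 7 kab H, 8 na:b H, 9 ro L.
The penult (syllable 8, na:b) is heavy, so it takes stress.
Primary stress: syllable 8 → po.ki.fi.bo:r.go.fo.kab.ˈna:b.ro.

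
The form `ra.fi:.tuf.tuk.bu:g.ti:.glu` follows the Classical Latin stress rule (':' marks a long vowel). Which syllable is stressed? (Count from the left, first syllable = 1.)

Classical Latin: stress the penult if heavy (long vowel or closed), else the antepenult.
Weights: 5 bu:g H, 6 ti: H, 7 glu L.
The penult (syllable 6, ti:) is heavy, so it takes stress.
Stress on syllable 6: ra.fi:.tuf.tuk.bu:g.ˈti:.glu.

6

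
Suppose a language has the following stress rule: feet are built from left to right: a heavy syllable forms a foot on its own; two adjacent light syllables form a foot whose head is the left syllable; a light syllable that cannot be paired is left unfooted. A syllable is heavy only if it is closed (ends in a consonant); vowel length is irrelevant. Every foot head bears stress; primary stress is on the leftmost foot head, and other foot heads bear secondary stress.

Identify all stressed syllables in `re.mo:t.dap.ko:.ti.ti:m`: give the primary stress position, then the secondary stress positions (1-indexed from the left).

primary 2, secondary 3, 4, 6

Weights: 1 re L, 2 mo:t H, 3 dap H, 4 ko: L, 5 ti L, 6 ti:m H.
Parse left to right (heavy = foot alone; LL = one foot; stranded L unfooted): re (ˈmo:t) (ˈdap) (ˈko:.ti) (ˈti:m).
Foot heads: 2, 3, 4, 6.
Primary stress on the leftmost head = syllable 2.
Secondary stress on 3, 4, 6: re.ˈmo:t.ˌdap.ˌko:.ti.ˌti:m.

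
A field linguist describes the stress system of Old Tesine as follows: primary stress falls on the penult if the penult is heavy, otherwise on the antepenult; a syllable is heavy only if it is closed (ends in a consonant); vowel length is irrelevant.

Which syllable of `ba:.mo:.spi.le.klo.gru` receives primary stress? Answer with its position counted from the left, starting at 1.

Weights: 4 le L, 5 klo L, 6 gru L.
The penult (syllable 5, klo) is light, so stress falls on the antepenult (syllable 4, le).
Primary stress: syllable 4 → ba:.mo:.spi.ˈle.klo.gru.

4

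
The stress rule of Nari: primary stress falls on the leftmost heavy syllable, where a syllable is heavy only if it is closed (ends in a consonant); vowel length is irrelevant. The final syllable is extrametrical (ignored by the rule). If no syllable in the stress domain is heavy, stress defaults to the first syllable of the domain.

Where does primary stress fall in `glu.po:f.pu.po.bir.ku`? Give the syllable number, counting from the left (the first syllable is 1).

2

The final syllable (6, ku) is extrametrical; the stress domain is syllables 1–5.
Weights: 1 glu L, 2 po:f H, 3 pu L, 4 po L, 5 bir H.
Heavy syllables in the domain: 2, 5. The leftmost is syllable 2 (po:f).
Primary stress: syllable 2 → glu.ˈpo:f.pu.po.bir.ku.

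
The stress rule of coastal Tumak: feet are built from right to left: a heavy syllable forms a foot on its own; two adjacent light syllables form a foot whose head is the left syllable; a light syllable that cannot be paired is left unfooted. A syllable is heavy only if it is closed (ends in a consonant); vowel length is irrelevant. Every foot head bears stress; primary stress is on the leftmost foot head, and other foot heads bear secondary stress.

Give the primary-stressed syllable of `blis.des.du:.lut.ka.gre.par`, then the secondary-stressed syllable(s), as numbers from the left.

Weights: 1 blis H, 2 des H, 3 du: L, 4 lut H, 5 ka L, 6 gre L, 7 par H.
Parse right to left (heavy = foot alone; LL = one foot; stranded L unfooted): (ˈblis) (ˈdes) du: (ˈlut) (ˈka.gre) (ˈpar).
Foot heads: 1, 2, 4, 5, 7.
Primary stress on the leftmost head = syllable 1.
Secondary stress on 2, 4, 5, 7: ˈblis.ˌdes.du:.ˌlut.ˌka.gre.ˌpar.

primary 1, secondary 2, 4, 5, 7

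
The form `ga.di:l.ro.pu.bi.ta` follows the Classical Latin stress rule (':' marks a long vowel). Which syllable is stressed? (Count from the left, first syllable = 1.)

4

Classical Latin: stress the penult if heavy (long vowel or closed), else the antepenult.
Weights: 4 pu L, 5 bi L, 6 ta L.
The penult (syllable 5, bi) is light, so stress falls on the antepenult (syllable 4, pu).
Stress on syllable 4: ga.di:l.ro.ˈpu.bi.ta.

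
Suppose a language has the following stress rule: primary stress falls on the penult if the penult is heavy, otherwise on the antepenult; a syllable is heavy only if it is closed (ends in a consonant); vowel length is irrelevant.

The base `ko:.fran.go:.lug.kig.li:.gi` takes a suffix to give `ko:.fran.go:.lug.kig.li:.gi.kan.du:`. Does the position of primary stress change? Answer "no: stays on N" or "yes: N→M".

yes: 5→8

Base `ko:.fran.go:.lug.kig.li:.gi` (7 syllables):
  Weights: 5 kig H, 6 li: L, 7 gi L.
  The penult (syllable 6, li:) is light, so stress falls on the antepenult (syllable 5, kig).
  → primary stress on syllable 5.
Suffixed `ko:.fran.go:.lug.kig.li:.gi.kan.du:` (9 syllables):
  Weights: 7 gi L, 8 kan H, 9 du: L.
  The penult (syllable 8, kan) is heavy, so it takes stress.
  → primary stress on syllable 8.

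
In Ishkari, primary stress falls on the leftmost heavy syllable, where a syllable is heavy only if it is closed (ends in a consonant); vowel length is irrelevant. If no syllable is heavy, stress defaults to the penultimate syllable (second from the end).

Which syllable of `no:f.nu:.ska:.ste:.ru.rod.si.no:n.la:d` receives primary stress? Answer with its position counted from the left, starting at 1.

Weights: 1 no:f H, 2 nu: L, 3 ska: L, 4 ste: L, 5 ru L, 6 rod H, 7 si L, 8 no:n H, 9 la:d H.
Heavy syllables in the domain: 1, 6, 8, 9. The leftmost is syllable 1 (no:f).
Primary stress: syllable 1 → ˈno:f.nu:.ska:.ste:.ru.rod.si.no:n.la:d.

1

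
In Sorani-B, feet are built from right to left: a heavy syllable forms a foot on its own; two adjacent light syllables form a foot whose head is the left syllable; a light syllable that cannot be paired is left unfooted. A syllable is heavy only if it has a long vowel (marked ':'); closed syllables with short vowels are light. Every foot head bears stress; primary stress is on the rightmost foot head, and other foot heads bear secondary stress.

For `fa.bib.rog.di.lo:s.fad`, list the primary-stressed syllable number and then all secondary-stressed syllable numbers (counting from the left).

primary 5, secondary 1, 3

Weights: 1 fa L, 2 bib L, 3 rog L, 4 di L, 5 lo:s H, 6 fad L.
Parse right to left (heavy = foot alone; LL = one foot; stranded L unfooted): (ˈfa.bib) (ˈrog.di) (ˈlo:s) fad.
Foot heads: 1, 3, 5.
Primary stress on the rightmost head = syllable 5.
Secondary stress on 1, 3: ˌfa.bib.ˌrog.di.ˈlo:s.fad.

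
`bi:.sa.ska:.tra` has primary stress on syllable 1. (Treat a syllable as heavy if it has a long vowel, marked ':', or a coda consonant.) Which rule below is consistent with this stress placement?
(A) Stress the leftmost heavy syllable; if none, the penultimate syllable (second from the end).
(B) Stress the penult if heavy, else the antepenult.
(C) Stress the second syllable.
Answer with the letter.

A

Rule A → syllable 1 ✓.
Rule B → syllable 3 (observed: 1).
Rule C → syllable 2 (observed: 1).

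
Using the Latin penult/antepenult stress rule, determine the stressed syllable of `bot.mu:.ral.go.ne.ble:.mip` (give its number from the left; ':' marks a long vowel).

Classical Latin: stress the penult if heavy (long vowel or closed), else the antepenult.
Weights: 5 ne L, 6 ble: H, 7 mip H.
The penult (syllable 6, ble:) is heavy, so it takes stress.
Stress on syllable 6: bot.mu:.ral.go.ne.ˈble:.mip.

6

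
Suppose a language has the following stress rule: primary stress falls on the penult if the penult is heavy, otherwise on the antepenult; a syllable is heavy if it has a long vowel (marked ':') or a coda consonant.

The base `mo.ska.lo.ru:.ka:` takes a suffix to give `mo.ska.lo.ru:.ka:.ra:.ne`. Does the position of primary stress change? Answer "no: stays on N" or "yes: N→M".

yes: 4→6

Base `mo.ska.lo.ru:.ka:` (5 syllables):
  Weights: 3 lo L, 4 ru: H, 5 ka: H.
  The penult (syllable 4, ru:) is heavy, so it takes stress.
  → primary stress on syllable 4.
Suffixed `mo.ska.lo.ru:.ka:.ra:.ne` (7 syllables):
  Weights: 5 ka: H, 6 ra: H, 7 ne L.
  The penult (syllable 6, ra:) is heavy, so it takes stress.
  → primary stress on syllable 6.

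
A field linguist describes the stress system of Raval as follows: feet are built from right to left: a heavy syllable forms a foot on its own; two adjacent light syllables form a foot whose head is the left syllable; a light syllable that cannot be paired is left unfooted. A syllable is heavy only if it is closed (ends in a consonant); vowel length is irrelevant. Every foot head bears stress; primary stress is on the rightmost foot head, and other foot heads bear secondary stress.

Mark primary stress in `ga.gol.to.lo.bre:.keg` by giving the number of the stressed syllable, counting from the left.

Weights: 1 ga L, 2 gol H, 3 to L, 4 lo L, 5 bre: L, 6 keg H.
Parse right to left (heavy = foot alone; LL = one foot; stranded L unfooted): ga (ˈgol) to (ˈlo.bre:) (ˈkeg).
Foot heads: 2, 4, 6.
Primary stress on the rightmost head = syllable 6.
Primary stress: syllable 6 → ga.gol.to.lo.bre:.ˈkeg.

6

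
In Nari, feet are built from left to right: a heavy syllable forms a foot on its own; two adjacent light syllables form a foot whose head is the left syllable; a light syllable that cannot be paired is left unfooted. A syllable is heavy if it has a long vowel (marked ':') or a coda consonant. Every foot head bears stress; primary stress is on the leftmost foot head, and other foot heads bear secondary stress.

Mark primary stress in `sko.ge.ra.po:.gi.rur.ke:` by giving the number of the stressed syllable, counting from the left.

1

Weights: 1 sko L, 2 ge L, 3 ra L, 4 po: H, 5 gi L, 6 rur H, 7 ke: H.
Parse left to right (heavy = foot alone; LL = one foot; stranded L unfooted): (ˈsko.ge) ra (ˈpo:) gi (ˈrur) (ˈke:).
Foot heads: 1, 4, 6, 7.
Primary stress on the leftmost head = syllable 1.
Primary stress: syllable 1 → ˈsko.ge.ra.po:.gi.rur.ke:.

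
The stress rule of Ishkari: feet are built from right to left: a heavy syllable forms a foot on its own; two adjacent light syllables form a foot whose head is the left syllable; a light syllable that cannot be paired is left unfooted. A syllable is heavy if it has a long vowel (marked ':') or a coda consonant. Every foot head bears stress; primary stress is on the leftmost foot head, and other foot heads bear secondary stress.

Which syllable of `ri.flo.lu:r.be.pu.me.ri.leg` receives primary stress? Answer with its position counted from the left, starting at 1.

1

Weights: 1 ri L, 2 flo L, 3 lu:r H, 4 be L, 5 pu L, 6 me L, 7 ri L, 8 leg H.
Parse right to left (heavy = foot alone; LL = one foot; stranded L unfooted): (ˈri.flo) (ˈlu:r) (ˈbe.pu) (ˈme.ri) (ˈleg).
Foot heads: 1, 3, 4, 6, 8.
Primary stress on the leftmost head = syllable 1.
Primary stress: syllable 1 → ˈri.flo.lu:r.be.pu.me.ri.leg.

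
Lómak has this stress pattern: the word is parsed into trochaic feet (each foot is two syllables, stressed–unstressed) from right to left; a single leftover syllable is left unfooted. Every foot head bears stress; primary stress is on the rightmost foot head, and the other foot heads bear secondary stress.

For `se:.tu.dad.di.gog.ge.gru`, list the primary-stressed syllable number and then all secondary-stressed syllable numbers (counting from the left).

primary 6, secondary 2, 4

Parse right to left into trochaic (ˈσσ) feet: se: (ˈtu.dad) (ˈdi.gog) (ˈge.gru). Syllable 1 is left unfooted.
Foot heads (stressed positions): 2, 4, 6.
End Rule Rightmost: primary stress on the rightmost head = syllable 6.
Secondary stress on 2, 4: se:.ˌtu.dad.ˌdi.gog.ˈge.gru.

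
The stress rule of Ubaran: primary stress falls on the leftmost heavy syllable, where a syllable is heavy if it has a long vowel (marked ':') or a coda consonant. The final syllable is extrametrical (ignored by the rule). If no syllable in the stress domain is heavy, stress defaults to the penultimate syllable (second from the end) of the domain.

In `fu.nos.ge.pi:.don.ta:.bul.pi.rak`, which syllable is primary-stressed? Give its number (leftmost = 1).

The final syllable (9, rak) is extrametrical; the stress domain is syllables 1–8.
Weights: 1 fu L, 2 nos H, 3 ge L, 4 pi: H, 5 don H, 6 ta: H, 7 bul H, 8 pi L.
Heavy syllables in the domain: 2, 4, 5, 6, 7. The leftmost is syllable 2 (nos).
Primary stress: syllable 2 → fu.ˈnos.ge.pi:.don.ta:.bul.pi.rak.

2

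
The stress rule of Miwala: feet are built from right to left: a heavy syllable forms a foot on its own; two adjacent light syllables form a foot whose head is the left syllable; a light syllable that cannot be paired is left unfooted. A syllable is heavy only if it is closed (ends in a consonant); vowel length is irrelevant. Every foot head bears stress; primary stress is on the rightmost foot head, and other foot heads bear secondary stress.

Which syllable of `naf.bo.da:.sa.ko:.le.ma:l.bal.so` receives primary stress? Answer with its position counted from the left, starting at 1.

Weights: 1 naf H, 2 bo L, 3 da: L, 4 sa L, 5 ko: L, 6 le L, 7 ma:l H, 8 bal H, 9 so L.
Parse right to left (heavy = foot alone; LL = one foot; stranded L unfooted): (ˈnaf) bo (ˈda:.sa) (ˈko:.le) (ˈma:l) (ˈbal) so.
Foot heads: 1, 3, 5, 7, 8.
Primary stress on the rightmost head = syllable 8.
Primary stress: syllable 8 → naf.bo.da:.sa.ko:.le.ma:l.ˈbal.so.

8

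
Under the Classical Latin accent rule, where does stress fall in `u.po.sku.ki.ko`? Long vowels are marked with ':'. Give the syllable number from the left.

Classical Latin: stress the penult if heavy (long vowel or closed), else the antepenult.
Weights: 3 sku L, 4 ki L, 5 ko L.
The penult (syllable 4, ki) is light, so stress falls on the antepenult (syllable 3, sku).
Stress on syllable 3: u.po.ˈsku.ki.ko.

3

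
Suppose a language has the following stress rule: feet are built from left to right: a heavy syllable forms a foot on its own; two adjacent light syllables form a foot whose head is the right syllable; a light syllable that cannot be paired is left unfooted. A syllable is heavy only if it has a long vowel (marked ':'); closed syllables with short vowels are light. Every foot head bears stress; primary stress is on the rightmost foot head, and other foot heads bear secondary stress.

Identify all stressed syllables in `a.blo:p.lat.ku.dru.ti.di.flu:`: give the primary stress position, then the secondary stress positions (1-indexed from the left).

primary 8, secondary 2, 4, 6

Weights: 1 a L, 2 blo:p H, 3 lat L, 4 ku L, 5 dru L, 6 ti L, 7 di L, 8 flu: H.
Parse left to right (heavy = foot alone; LL = one foot; stranded L unfooted): a (ˈblo:p) (lat.ˈku) (dru.ˈti) di (ˈflu:).
Foot heads: 2, 4, 6, 8.
Primary stress on the rightmost head = syllable 8.
Secondary stress on 2, 4, 6: a.ˌblo:p.lat.ˌku.dru.ˌti.di.ˈflu:.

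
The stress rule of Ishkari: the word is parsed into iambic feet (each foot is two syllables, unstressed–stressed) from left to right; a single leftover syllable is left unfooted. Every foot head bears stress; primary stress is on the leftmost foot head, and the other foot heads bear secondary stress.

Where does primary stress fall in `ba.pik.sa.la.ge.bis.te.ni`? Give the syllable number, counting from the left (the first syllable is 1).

2

Parse left to right into iambic (σˈσ) feet: (ba.ˈpik) (sa.ˈla) (ge.ˈbis) (te.ˈni).
Foot heads (stressed positions): 2, 4, 6, 8.
End Rule Leftmost: primary stress on the leftmost head = syllable 2.
Primary stress: syllable 2 → ba.ˈpik.sa.la.ge.bis.te.ni.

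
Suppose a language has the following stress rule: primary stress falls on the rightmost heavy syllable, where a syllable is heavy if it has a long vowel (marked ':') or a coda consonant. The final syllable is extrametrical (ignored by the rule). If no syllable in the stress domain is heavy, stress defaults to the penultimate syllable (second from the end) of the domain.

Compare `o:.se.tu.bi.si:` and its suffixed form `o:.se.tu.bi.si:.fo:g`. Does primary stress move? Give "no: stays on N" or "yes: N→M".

yes: 1→5

Base `o:.se.tu.bi.si:` (5 syllables):
  The final syllable (5, si:) is extrametrical; the stress domain is syllables 1–4.
  Weights: 1 o: H, 2 se L, 3 tu L, 4 bi L.
  Heavy syllables in the domain: 1. The rightmost is syllable 1 (o:).
  → primary stress on syllable 1.
Suffixed `o:.se.tu.bi.si:.fo:g` (6 syllables):
  The final syllable (6, fo:g) is extrametrical; the stress domain is syllables 1–5.
  Weights: 1 o: H, 2 se L, 3 tu L, 4 bi L, 5 si: H.
  Heavy syllables in the domain: 1, 5. The rightmost is syllable 5 (si:).
  → primary stress on syllable 5.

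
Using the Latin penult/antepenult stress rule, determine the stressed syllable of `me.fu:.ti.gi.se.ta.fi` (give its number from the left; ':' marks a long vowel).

5

Classical Latin: stress the penult if heavy (long vowel or closed), else the antepenult.
Weights: 5 se L, 6 ta L, 7 fi L.
The penult (syllable 6, ta) is light, so stress falls on the antepenult (syllable 5, se).
Stress on syllable 5: me.fu:.ti.gi.ˈse.ta.fi.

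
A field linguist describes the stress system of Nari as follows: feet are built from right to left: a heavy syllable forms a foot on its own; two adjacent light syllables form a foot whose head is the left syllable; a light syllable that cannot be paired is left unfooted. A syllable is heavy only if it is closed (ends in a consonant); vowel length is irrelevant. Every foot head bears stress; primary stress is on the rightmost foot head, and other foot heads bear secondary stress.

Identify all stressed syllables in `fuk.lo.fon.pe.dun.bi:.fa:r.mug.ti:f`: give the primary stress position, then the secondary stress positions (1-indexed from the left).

primary 9, secondary 1, 3, 5, 7, 8

Weights: 1 fuk H, 2 lo L, 3 fon H, 4 pe L, 5 dun H, 6 bi: L, 7 fa:r H, 8 mug H, 9 ti:f H.
Parse right to left (heavy = foot alone; LL = one foot; stranded L unfooted): (ˈfuk) lo (ˈfon) pe (ˈdun) bi: (ˈfa:r) (ˈmug) (ˈti:f).
Foot heads: 1, 3, 5, 7, 8, 9.
Primary stress on the rightmost head = syllable 9.
Secondary stress on 1, 3, 5, 7, 8: ˌfuk.lo.ˌfon.pe.ˌdun.bi:.ˌfa:r.ˌmug.ˈti:f.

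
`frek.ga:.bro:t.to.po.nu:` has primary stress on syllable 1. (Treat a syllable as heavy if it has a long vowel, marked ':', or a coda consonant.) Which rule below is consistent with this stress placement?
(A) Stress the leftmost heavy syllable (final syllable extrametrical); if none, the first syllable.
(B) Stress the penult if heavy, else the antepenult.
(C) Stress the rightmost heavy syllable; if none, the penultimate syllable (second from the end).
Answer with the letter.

Rule A → syllable 1 ✓.
Rule B → syllable 4 (observed: 1).
Rule C → syllable 6 (observed: 1).

A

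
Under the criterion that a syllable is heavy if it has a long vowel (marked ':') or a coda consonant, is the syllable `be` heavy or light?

`be`: short vowel, open (no coda). Short vowel, open → light.

light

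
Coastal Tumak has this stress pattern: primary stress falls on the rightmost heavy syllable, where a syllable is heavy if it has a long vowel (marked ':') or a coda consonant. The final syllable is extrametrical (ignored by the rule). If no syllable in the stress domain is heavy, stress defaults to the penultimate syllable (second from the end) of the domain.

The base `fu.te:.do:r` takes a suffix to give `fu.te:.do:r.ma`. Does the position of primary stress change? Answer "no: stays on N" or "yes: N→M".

Base `fu.te:.do:r` (3 syllables):
  The final syllable (3, do:r) is extrametrical; the stress domain is syllables 1–2.
  Weights: 1 fu L, 2 te: H.
  Heavy syllables in the domain: 2. The rightmost is syllable 2 (te:).
  → primary stress on syllable 2.
Suffixed `fu.te:.do:r.ma` (4 syllables):
  The final syllable (4, ma) is extrametrical; the stress domain is syllables 1–3.
  Weights: 1 fu L, 2 te: H, 3 do:r H.
  Heavy syllables in the domain: 2, 3. The rightmost is syllable 3 (do:r).
  → primary stress on syllable 3.

yes: 2→3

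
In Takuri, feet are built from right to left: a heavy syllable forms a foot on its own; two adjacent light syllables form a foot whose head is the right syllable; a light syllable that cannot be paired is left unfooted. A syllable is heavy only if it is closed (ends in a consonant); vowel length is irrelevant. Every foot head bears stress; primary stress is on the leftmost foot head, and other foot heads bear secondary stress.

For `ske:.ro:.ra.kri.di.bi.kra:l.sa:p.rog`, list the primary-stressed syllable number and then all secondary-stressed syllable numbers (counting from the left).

primary 2, secondary 4, 6, 7, 8, 9

Weights: 1 ske: L, 2 ro: L, 3 ra L, 4 kri L, 5 di L, 6 bi L, 7 kra:l H, 8 sa:p H, 9 rog H.
Parse right to left (heavy = foot alone; LL = one foot; stranded L unfooted): (ske:.ˈro:) (ra.ˈkri) (di.ˈbi) (ˈkra:l) (ˈsa:p) (ˈrog).
Foot heads: 2, 4, 6, 7, 8, 9.
Primary stress on the leftmost head = syllable 2.
Secondary stress on 4, 6, 7, 8, 9: ske:.ˈro:.ra.ˌkri.di.ˌbi.ˌkra:l.ˌsa:p.ˌrog.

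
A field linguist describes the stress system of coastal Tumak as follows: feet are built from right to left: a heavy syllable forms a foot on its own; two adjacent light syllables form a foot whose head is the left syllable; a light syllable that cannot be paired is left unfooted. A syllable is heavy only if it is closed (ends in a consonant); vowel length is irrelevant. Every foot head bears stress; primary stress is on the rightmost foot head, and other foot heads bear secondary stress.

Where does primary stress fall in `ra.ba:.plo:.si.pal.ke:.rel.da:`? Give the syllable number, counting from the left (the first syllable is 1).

Weights: 1 ra L, 2 ba: L, 3 plo: L, 4 si L, 5 pal H, 6 ke: L, 7 rel H, 8 da: L.
Parse right to left (heavy = foot alone; LL = one foot; stranded L unfooted): (ˈra.ba:) (ˈplo:.si) (ˈpal) ke: (ˈrel) da:.
Foot heads: 1, 3, 5, 7.
Primary stress on the rightmost head = syllable 7.
Primary stress: syllable 7 → ra.ba:.plo:.si.pal.ke:.ˈrel.da:.

7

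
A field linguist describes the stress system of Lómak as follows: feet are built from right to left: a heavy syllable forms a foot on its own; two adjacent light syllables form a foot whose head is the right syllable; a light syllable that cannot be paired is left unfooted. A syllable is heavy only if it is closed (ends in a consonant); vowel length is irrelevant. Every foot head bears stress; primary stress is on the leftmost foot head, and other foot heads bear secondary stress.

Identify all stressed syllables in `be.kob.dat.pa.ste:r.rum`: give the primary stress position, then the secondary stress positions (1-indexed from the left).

Weights: 1 be L, 2 kob H, 3 dat H, 4 pa L, 5 ste:r H, 6 rum H.
Parse right to left (heavy = foot alone; LL = one foot; stranded L unfooted): be (ˈkob) (ˈdat) pa (ˈste:r) (ˈrum).
Foot heads: 2, 3, 5, 6.
Primary stress on the leftmost head = syllable 2.
Secondary stress on 3, 5, 6: be.ˈkob.ˌdat.pa.ˌste:r.ˌrum.

primary 2, secondary 3, 5, 6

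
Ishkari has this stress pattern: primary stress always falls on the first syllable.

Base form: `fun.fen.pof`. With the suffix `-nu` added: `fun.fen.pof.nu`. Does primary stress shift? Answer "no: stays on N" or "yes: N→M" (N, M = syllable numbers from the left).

Base `fun.fen.pof` (3 syllables):
  The word has 3 syllables; the first syllable is syllable 1 (fun).
  → primary stress on syllable 1.
Suffixed `fun.fen.pof.nu` (4 syllables):
  The word has 4 syllables; the first syllable is syllable 1 (fun).
  → primary stress on syllable 1.

no: stays on 1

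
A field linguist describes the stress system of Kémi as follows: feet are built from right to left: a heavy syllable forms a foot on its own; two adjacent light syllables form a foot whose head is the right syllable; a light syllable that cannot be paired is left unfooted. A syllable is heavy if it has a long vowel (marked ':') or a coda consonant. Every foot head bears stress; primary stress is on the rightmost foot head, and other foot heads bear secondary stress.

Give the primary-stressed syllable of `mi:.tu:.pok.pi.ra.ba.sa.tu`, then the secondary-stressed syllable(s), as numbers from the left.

Weights: 1 mi: H, 2 tu: H, 3 pok H, 4 pi L, 5 ra L, 6 ba L, 7 sa L, 8 tu L.
Parse right to left (heavy = foot alone; LL = one foot; stranded L unfooted): (ˈmi:) (ˈtu:) (ˈpok) pi (ra.ˈba) (sa.ˈtu).
Foot heads: 1, 2, 3, 6, 8.
Primary stress on the rightmost head = syllable 8.
Secondary stress on 1, 2, 3, 6: ˌmi:.ˌtu:.ˌpok.pi.ra.ˌba.sa.ˈtu.

primary 8, secondary 1, 2, 3, 6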